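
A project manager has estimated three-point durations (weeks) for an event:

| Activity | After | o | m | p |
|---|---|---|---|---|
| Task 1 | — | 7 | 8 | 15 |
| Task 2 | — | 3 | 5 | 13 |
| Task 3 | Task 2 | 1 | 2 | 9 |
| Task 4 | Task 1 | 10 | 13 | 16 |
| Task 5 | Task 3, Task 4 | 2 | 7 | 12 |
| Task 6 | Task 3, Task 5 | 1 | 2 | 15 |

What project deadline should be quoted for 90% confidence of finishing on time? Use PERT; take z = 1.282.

37.3 weeks

te_Task 1 = (7 + 4·8 + 15)/6 = 54/6 = 9; σ²_Task 1 = ((15−7)/6)² = 1.778
te_Task 2 = (3 + 4·5 + 13)/6 = 36/6 = 6; σ²_Task 2 = ((13−3)/6)² = 2.778
te_Task 3 = (1 + 4·2 + 9)/6 = 18/6 = 3; σ²_Task 3 = ((9−1)/6)² = 1.778
te_Task 4 = (10 + 4·13 + 16)/6 = 78/6 = 13; σ²_Task 4 = ((16−10)/6)² = 1.000
te_Task 5 = (2 + 4·7 + 12)/6 = 42/6 = 7; σ²_Task 5 = ((12−2)/6)² = 2.778
te_Task 6 = (1 + 4·2 + 15)/6 = 24/6 = 4; σ²_Task 6 = ((15−1)/6)² = 5.444

Forward pass:
ES_Task 1 = 0; EF_Task 1 = 9
ES_Task 2 = 0; EF_Task 2 = 6
ES_Task 3 = 6; EF_Task 3 = 6+3 = 9
ES_Task 4 = 9; EF_Task 4 = 9+13 = 22
ES_Task 5 = max(EF_Task 3=9, EF_Task 4=22) = 22; EF_Task 5 = 22+7 = 29
ES_Task 6 = max(EF_Task 3=9, EF_Task 5=29) = 29; EF_Task 6 = 29+4 = 33
Expected project duration μ = 33 weeks. Critical path: Task 1 → Task 4 → Task 5 → Task 6.

Variance along critical path = 1.778 + 1.000 + 2.778 + 5.444 = 11.000; σ = 3.317 weeks.
D = μ + z·σ = 33 + 1.282·3.317 = 37.3 weeks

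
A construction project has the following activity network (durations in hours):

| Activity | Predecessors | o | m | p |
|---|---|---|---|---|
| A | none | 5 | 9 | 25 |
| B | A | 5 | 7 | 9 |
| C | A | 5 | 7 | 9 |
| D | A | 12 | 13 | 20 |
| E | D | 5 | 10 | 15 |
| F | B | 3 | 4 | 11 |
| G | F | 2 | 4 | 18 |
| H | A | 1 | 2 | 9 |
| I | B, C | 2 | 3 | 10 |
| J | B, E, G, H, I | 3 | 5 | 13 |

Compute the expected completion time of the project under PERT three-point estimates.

te_A = (5 + 4·9 + 25)/6 = 66/6 = 11
te_B = (5 + 4·7 + 9)/6 = 42/6 = 7
te_C = (5 + 4·7 + 9)/6 = 42/6 = 7
te_D = (12 + 4·13 + 20)/6 = 84/6 = 14
te_E = (5 + 4·10 + 15)/6 = 60/6 = 10
te_F = (3 + 4·4 + 11)/6 = 30/6 = 5
te_G = (2 + 4·4 + 18)/6 = 36/6 = 6
te_H = (1 + 4·2 + 9)/6 = 18/6 = 3
te_I = (2 + 4·3 + 10)/6 = 24/6 = 4
te_J = (3 + 4·5 + 13)/6 = 36/6 = 6

Forward pass:
ES_A = 0; EF_A = 11
ES_B = 11; EF_B = 11+7 = 18
ES_C = 11; EF_C = 11+7 = 18
ES_D = 11; EF_D = 11+14 = 25
ES_E = 25; EF_E = 25+10 = 35
ES_F = 18; EF_F = 18+5 = 23
ES_G = 23; EF_G = 23+6 = 29
ES_H = 11; EF_H = 11+3 = 14
ES_I = max(EF_B=18, EF_C=18) = 18; EF_I = 18+4 = 22
ES_J = max(EF_B=18, EF_E=35, EF_G=29, EF_H=14, EF_I=22) = 35; EF_J = 35+6 = 41
Expected project duration μ = 41 hours. Critical path: A → D → E → J.

41 hours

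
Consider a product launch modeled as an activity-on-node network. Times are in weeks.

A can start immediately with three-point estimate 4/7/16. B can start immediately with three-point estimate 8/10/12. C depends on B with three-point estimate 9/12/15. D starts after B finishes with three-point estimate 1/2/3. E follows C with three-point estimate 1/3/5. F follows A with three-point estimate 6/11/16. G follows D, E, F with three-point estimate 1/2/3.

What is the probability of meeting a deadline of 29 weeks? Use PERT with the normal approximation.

te_A = (4 + 4·7 + 16)/6 = 48/6 = 8; σ²_A = ((16−4)/6)² = 4.000
te_B = (8 + 4·10 + 12)/6 = 60/6 = 10; σ²_B = ((12−8)/6)² = 0.444
te_C = (9 + 4·12 + 15)/6 = 72/6 = 12; σ²_C = ((15−9)/6)² = 1.000
te_D = (1 + 4·2 + 3)/6 = 12/6 = 2; σ²_D = ((3−1)/6)² = 0.111
te_E = (1 + 4·3 + 5)/6 = 18/6 = 3; σ²_E = ((5−1)/6)² = 0.444
te_F = (6 + 4·11 + 16)/6 = 66/6 = 11; σ²_F = ((16−6)/6)² = 2.778
te_G = (1 + 4·2 + 3)/6 = 12/6 = 2; σ²_G = ((3−1)/6)² = 0.111

Forward pass:
ES_A = 0; EF_A = 8
ES_B = 0; EF_B = 10
ES_C = 10; EF_C = 10+12 = 22
ES_D = 10; EF_D = 10+2 = 12
ES_E = 22; EF_E = 22+3 = 25
ES_F = 8; EF_F = 8+11 = 19
ES_G = max(EF_D=12, EF_E=25, EF_F=19) = 25; EF_G = 25+2 = 27
Expected project duration μ = 27 weeks. Critical path: B → C → E → G.

Variance along critical path = 0.444 + 1.000 + 0.444 + 0.111 = 2.000; σ = √2.000 = 1.414 weeks.
Z = (29 − 27) / 1.414 = 1.414
P(T ≤ 29) = Φ(1.414) ≈ 0.921

0.921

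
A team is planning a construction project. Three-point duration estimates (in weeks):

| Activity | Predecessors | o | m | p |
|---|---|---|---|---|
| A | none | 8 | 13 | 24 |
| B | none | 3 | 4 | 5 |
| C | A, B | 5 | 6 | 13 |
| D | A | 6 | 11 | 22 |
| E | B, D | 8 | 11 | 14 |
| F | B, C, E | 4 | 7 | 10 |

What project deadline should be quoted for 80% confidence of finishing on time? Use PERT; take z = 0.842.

47.4 weeks

te_A = (8 + 4·13 + 24)/6 = 84/6 = 14; σ²_A = ((24−8)/6)² = 7.111
te_B = (3 + 4·4 + 5)/6 = 24/6 = 4; σ²_B = ((5−3)/6)² = 0.111
te_C = (5 + 4·6 + 13)/6 = 42/6 = 7; σ²_C = ((13−5)/6)² = 1.778
te_D = (6 + 4·11 + 22)/6 = 72/6 = 12; σ²_D = ((22−6)/6)² = 7.111
te_E = (8 + 4·11 + 14)/6 = 66/6 = 11; σ²_E = ((14−8)/6)² = 1.000
te_F = (4 + 4·7 + 10)/6 = 42/6 = 7; σ²_F = ((10−4)/6)² = 1.000

Forward pass:
ES_A = 0; EF_A = 14
ES_B = 0; EF_B = 4
ES_C = max(EF_A=14, EF_B=4) = 14; EF_C = 14+7 = 21
ES_D = 14; EF_D = 14+12 = 26
ES_E = max(EF_B=4, EF_D=26) = 26; EF_E = 26+11 = 37
ES_F = max(EF_B=4, EF_C=21, EF_E=37) = 37; EF_F = 37+7 = 44
Expected project duration μ = 44 weeks. Critical path: A → D → E → F.

Variance along critical path = 7.111 + 7.111 + 1.000 + 1.000 = 16.222; σ = 4.028 weeks.
D = μ + z·σ = 44 + 0.842·4.028 = 47.4 weeks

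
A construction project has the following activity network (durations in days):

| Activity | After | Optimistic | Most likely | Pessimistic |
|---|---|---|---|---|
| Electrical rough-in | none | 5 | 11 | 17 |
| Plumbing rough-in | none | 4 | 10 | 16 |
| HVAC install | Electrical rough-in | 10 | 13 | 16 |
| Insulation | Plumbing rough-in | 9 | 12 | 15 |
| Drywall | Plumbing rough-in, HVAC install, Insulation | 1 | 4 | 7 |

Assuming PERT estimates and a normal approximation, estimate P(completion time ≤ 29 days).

0.658

te_Electrical rough-in = (5 + 4·11 + 17)/6 = 66/6 = 11; σ²_Electrical rough-in = ((17−5)/6)² = 4.000
te_Plumbing rough-in = (4 + 4·10 + 16)/6 = 60/6 = 10; σ²_Plumbing rough-in = ((16−4)/6)² = 4.000
te_HVAC install = (10 + 4·13 + 16)/6 = 78/6 = 13; σ²_HVAC install = ((16−10)/6)² = 1.000
te_Insulation = (9 + 4·12 + 15)/6 = 72/6 = 12; σ²_Insulation = ((15−9)/6)² = 1.000
te_Drywall = (1 + 4·4 + 7)/6 = 24/6 = 4; σ²_Drywall = ((7−1)/6)² = 1.000

Forward pass:
ES_Electrical rough-in = 0; EF_Electrical rough-in = 11
ES_Plumbing rough-in = 0; EF_Plumbing rough-in = 10
ES_HVAC install = 11; EF_HVAC install = 11+13 = 24
ES_Insulation = 10; EF_Insulation = 10+12 = 22
ES_Drywall = max(EF_Plumbing rough-in=10, EF_HVAC install=24, EF_Insulation=22) = 24; EF_Drywall = 24+4 = 28
Expected project duration μ = 28 days. Critical path: Electrical rough-in → HVAC install → Drywall.

Variance along critical path = 4.000 + 1.000 + 1.000 = 6.000; σ = √6.000 = 2.449 days.
Z = (29 − 28) / 2.449 = 0.408
P(T ≤ 29) = Φ(0.408) ≈ 0.658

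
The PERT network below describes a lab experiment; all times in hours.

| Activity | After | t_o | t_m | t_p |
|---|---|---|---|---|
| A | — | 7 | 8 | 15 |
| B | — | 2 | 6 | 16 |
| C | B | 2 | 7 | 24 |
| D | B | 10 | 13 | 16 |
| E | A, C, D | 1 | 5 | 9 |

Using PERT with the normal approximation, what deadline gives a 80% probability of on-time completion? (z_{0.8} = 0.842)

te_A = (7 + 4·8 + 15)/6 = 54/6 = 9; σ²_A = ((15−7)/6)² = 1.778
te_B = (2 + 4·6 + 16)/6 = 42/6 = 7; σ²_B = ((16−2)/6)² = 5.444
te_C = (2 + 4·7 + 24)/6 = 54/6 = 9; σ²_C = ((24−2)/6)² = 13.444
te_D = (10 + 4·13 + 16)/6 = 78/6 = 13; σ²_D = ((16−10)/6)² = 1.000
te_E = (1 + 4·5 + 9)/6 = 30/6 = 5; σ²_E = ((9−1)/6)² = 1.778

Forward pass:
ES_A = 0; EF_A = 9
ES_B = 0; EF_B = 7
ES_C = 7; EF_C = 7+9 = 16
ES_D = 7; EF_D = 7+13 = 20
ES_E = max(EF_A=9, EF_C=16, EF_D=20) = 20; EF_E = 20+5 = 25
Expected project duration μ = 25 hours. Critical path: B → D → E.

Variance along critical path = 5.444 + 1.000 + 1.778 = 8.222; σ = 2.867 hours.
D = μ + z·σ = 25 + 0.842·2.867 = 27.4 hours

27.4 hours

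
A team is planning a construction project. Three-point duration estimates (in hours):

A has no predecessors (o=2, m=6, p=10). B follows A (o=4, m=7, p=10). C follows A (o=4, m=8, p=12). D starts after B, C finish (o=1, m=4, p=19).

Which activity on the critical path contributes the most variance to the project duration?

te_A = (2 + 4·6 + 10)/6 = 36/6 = 6; σ²_A = ((10−2)/6)² = 1.778
te_B = (4 + 4·7 + 10)/6 = 42/6 = 7; σ²_B = ((10−4)/6)² = 1.000
te_C = (4 + 4·8 + 12)/6 = 48/6 = 8; σ²_C = ((12−4)/6)² = 1.778
te_D = (1 + 4·4 + 19)/6 = 36/6 = 6; σ²_D = ((19−1)/6)² = 9.000

Forward pass:
ES_A = 0; EF_A = 6
ES_B = 6; EF_B = 6+7 = 13
ES_C = 6; EF_C = 6+8 = 14
ES_D = max(EF_B=13, EF_C=14) = 14; EF_D = 14+6 = 20
Expected project duration μ = 20 hours. Critical path: A → C → D.

Variances on critical path: σ²_A=1.778, σ²_C=1.778, σ²_D=9.000.
Largest is σ²_D = 9.000.

D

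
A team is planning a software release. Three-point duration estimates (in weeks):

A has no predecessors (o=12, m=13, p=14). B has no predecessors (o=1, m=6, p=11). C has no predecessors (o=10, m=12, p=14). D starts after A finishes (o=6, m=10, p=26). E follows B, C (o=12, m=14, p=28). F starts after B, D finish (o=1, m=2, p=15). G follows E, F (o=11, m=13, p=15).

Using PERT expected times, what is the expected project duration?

42 weeks

te_A = (12 + 4·13 + 14)/6 = 78/6 = 13
te_B = (1 + 4·6 + 11)/6 = 36/6 = 6
te_C = (10 + 4·12 + 14)/6 = 72/6 = 12
te_D = (6 + 4·10 + 26)/6 = 72/6 = 12
te_E = (12 + 4·14 + 28)/6 = 96/6 = 16
te_F = (1 + 4·2 + 15)/6 = 24/6 = 4
te_G = (11 + 4·13 + 15)/6 = 78/6 = 13

Forward pass:
ES_A = 0; EF_A = 13
ES_B = 0; EF_B = 6
ES_C = 0; EF_C = 12
ES_D = 13; EF_D = 13+12 = 25
ES_E = max(EF_B=6, EF_C=12) = 12; EF_E = 12+16 = 28
ES_F = max(EF_B=6, EF_D=25) = 25; EF_F = 25+4 = 29
ES_G = max(EF_E=28, EF_F=29) = 29; EF_G = 29+13 = 42
Expected project duration μ = 42 weeks. Critical path: A → D → F → G.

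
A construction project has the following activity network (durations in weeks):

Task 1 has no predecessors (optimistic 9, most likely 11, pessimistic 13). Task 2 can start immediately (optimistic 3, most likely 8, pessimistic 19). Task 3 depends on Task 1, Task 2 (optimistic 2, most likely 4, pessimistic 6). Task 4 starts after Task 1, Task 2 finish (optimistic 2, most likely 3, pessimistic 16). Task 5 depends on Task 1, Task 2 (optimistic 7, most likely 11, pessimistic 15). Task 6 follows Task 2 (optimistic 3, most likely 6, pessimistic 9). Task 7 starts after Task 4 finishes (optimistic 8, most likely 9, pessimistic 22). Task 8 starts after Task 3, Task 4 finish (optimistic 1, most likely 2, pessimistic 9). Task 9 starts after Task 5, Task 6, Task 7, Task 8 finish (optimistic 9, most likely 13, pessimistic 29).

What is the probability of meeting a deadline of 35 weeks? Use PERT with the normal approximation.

0.070

te_Task 1 = (9 + 4·11 + 13)/6 = 66/6 = 11; σ²_Task 1 = ((13−9)/6)² = 0.444
te_Task 2 = (3 + 4·8 + 19)/6 = 54/6 = 9; σ²_Task 2 = ((19−3)/6)² = 7.111
te_Task 3 = (2 + 4·4 + 6)/6 = 24/6 = 4; σ²_Task 3 = ((6−2)/6)² = 0.444
te_Task 4 = (2 + 4·3 + 16)/6 = 30/6 = 5; σ²_Task 4 = ((16−2)/6)² = 5.444
te_Task 5 = (7 + 4·11 + 15)/6 = 66/6 = 11; σ²_Task 5 = ((15−7)/6)² = 1.778
te_Task 6 = (3 + 4·6 + 9)/6 = 36/6 = 6; σ²_Task 6 = ((9−3)/6)² = 1.000
te_Task 7 = (8 + 4·9 + 22)/6 = 66/6 = 11; σ²_Task 7 = ((22−8)/6)² = 5.444
te_Task 8 = (1 + 4·2 + 9)/6 = 18/6 = 3; σ²_Task 8 = ((9−1)/6)² = 1.778
te_Task 9 = (9 + 4·13 + 29)/6 = 90/6 = 15; σ²_Task 9 = ((29−9)/6)² = 11.111

Forward pass:
ES_Task 1 = 0; EF_Task 1 = 11
ES_Task 2 = 0; EF_Task 2 = 9
ES_Task 3 = max(EF_Task 1=11, EF_Task 2=9) = 11; EF_Task 3 = 11+4 = 15
ES_Task 4 = max(EF_Task 1=11, EF_Task 2=9) = 11; EF_Task 4 = 11+5 = 16
ES_Task 5 = max(EF_Task 1=11, EF_Task 2=9) = 11; EF_Task 5 = 11+11 = 22
ES_Task 6 = 9; EF_Task 6 = 9+6 = 15
ES_Task 7 = 16; EF_Task 7 = 16+11 = 27
ES_Task 8 = max(EF_Task 3=15, EF_Task 4=16) = 16; EF_Task 8 = 16+3 = 19
ES_Task 9 = max(EF_Task 5=22, EF_Task 6=15, EF_Task 7=27, EF_Task 8=19) = 27; EF_Task 9 = 27+15 = 42
Expected project duration μ = 42 weeks. Critical path: Task 1 → Task 4 → Task 7 → Task 9.

Variance along critical path = 0.444 + 5.444 + 5.444 + 11.111 = 22.444; σ = √22.444 = 4.738 weeks.
Z = (35 − 42) / 4.738 = -1.478
P(T ≤ 35) = Φ(-1.478) ≈ 0.070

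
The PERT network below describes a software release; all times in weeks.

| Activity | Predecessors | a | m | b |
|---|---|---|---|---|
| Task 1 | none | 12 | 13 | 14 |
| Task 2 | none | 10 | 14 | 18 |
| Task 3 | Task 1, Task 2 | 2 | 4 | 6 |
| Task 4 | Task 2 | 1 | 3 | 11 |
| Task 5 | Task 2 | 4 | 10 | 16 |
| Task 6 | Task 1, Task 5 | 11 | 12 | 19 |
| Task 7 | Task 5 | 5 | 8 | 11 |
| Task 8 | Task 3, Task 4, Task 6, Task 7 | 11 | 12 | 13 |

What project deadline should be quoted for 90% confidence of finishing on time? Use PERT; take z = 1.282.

te_Task 1 = (12 + 4·13 + 14)/6 = 78/6 = 13; σ²_Task 1 = ((14−12)/6)² = 0.111
te_Task 2 = (10 + 4·14 + 18)/6 = 84/6 = 14; σ²_Task 2 = ((18−10)/6)² = 1.778
te_Task 3 = (2 + 4·4 + 6)/6 = 24/6 = 4; σ²_Task 3 = ((6−2)/6)² = 0.444
te_Task 4 = (1 + 4·3 + 11)/6 = 24/6 = 4; σ²_Task 4 = ((11−1)/6)² = 2.778
te_Task 5 = (4 + 4·10 + 16)/6 = 60/6 = 10; σ²_Task 5 = ((16−4)/6)² = 4.000
te_Task 6 = (11 + 4·12 + 19)/6 = 78/6 = 13; σ²_Task 6 = ((19−11)/6)² = 1.778
te_Task 7 = (5 + 4·8 + 11)/6 = 48/6 = 8; σ²_Task 7 = ((11−5)/6)² = 1.000
te_Task 8 = (11 + 4·12 + 13)/6 = 72/6 = 12; σ²_Task 8 = ((13−11)/6)² = 0.111

Forward pass:
ES_Task 1 = 0; EF_Task 1 = 13
ES_Task 2 = 0; EF_Task 2 = 14
ES_Task 3 = max(EF_Task 1=13, EF_Task 2=14) = 14; EF_Task 3 = 14+4 = 18
ES_Task 4 = 14; EF_Task 4 = 14+4 = 18
ES_Task 5 = 14; EF_Task 5 = 14+10 = 24
ES_Task 6 = max(EF_Task 1=13, EF_Task 5=24) = 24; EF_Task 6 = 24+13 = 37
ES_Task 7 = 24; EF_Task 7 = 24+8 = 32
ES_Task 8 = max(EF_Task 3=18, EF_Task 4=18, EF_Task 6=37, EF_Task 7=32) = 37; EF_Task 8 = 37+12 = 49
Expected project duration μ = 49 weeks. Critical path: Task 2 → Task 5 → Task 6 → Task 8.

Variance along critical path = 1.778 + 4.000 + 1.778 + 0.111 = 7.667; σ = 2.769 weeks.
D = μ + z·σ = 49 + 1.282·2.769 = 52.5 weeks

52.5 weeks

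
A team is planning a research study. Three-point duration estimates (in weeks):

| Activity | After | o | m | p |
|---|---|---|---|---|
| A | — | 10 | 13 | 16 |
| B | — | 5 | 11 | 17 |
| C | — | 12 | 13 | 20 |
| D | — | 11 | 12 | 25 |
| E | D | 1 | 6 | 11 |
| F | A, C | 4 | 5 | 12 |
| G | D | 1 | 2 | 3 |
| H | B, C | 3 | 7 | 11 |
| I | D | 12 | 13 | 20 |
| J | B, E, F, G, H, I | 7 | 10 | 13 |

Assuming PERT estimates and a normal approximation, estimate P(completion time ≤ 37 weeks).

te_A = (10 + 4·13 + 16)/6 = 78/6 = 13; σ²_A = ((16−10)/6)² = 1.000
te_B = (5 + 4·11 + 17)/6 = 66/6 = 11; σ²_B = ((17−5)/6)² = 4.000
te_C = (12 + 4·13 + 20)/6 = 84/6 = 14; σ²_C = ((20−12)/6)² = 1.778
te_D = (11 + 4·12 + 25)/6 = 84/6 = 14; σ²_D = ((25−11)/6)² = 5.444
te_E = (1 + 4·6 + 11)/6 = 36/6 = 6; σ²_E = ((11−1)/6)² = 2.778
te_F = (4 + 4·5 + 12)/6 = 36/6 = 6; σ²_F = ((12−4)/6)² = 1.778
te_G = (1 + 4·2 + 3)/6 = 12/6 = 2; σ²_G = ((3−1)/6)² = 0.111
te_H = (3 + 4·7 + 11)/6 = 42/6 = 7; σ²_H = ((11−3)/6)² = 1.778
te_I = (12 + 4·13 + 20)/6 = 84/6 = 14; σ²_I = ((20−12)/6)² = 1.778
te_J = (7 + 4·10 + 13)/6 = 60/6 = 10; σ²_J = ((13−7)/6)² = 1.000

Forward pass:
ES_A = 0; EF_A = 13
ES_B = 0; EF_B = 11
ES_C = 0; EF_C = 14
ES_D = 0; EF_D = 14
ES_E = 14; EF_E = 14+6 = 20
ES_F = max(EF_A=13, EF_C=14) = 14; EF_F = 14+6 = 20
ES_G = 14; EF_G = 14+2 = 16
ES_H = max(EF_B=11, EF_C=14) = 14; EF_H = 14+7 = 21
ES_I = 14; EF_I = 14+14 = 28
ES_J = max(EF_B=11, EF_E=20, EF_F=20, EF_G=16, EF_H=21, EF_I=28) = 28; EF_J = 28+10 = 38
Expected project duration μ = 38 weeks. Critical path: D → I → J.

Variance along critical path = 5.444 + 1.778 + 1.000 = 8.222; σ = √8.222 = 2.867 weeks.
Z = (37 − 38) / 2.867 = -0.349
P(T ≤ 37) = Φ(-0.349) ≈ 0.364

0.364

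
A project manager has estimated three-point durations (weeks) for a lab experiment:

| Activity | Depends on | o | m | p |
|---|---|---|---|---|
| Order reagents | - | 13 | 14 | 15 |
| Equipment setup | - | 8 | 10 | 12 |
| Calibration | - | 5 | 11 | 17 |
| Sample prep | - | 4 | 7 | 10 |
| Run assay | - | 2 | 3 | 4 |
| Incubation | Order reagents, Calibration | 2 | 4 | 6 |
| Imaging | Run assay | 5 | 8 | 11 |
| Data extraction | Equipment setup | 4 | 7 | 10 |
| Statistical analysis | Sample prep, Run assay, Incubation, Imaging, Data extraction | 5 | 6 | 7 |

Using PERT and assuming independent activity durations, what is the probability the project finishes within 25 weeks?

te_Order reagents = (13 + 4·14 + 15)/6 = 84/6 = 14; σ²_Order reagents = ((15−13)/6)² = 0.111
te_Equipment setup = (8 + 4·10 + 12)/6 = 60/6 = 10; σ²_Equipment setup = ((12−8)/6)² = 0.444
te_Calibration = (5 + 4·11 + 17)/6 = 66/6 = 11; σ²_Calibration = ((17−5)/6)² = 4.000
te_Sample prep = (4 + 4·7 + 10)/6 = 42/6 = 7; σ²_Sample prep = ((10−4)/6)² = 1.000
te_Run assay = (2 + 4·3 + 4)/6 = 18/6 = 3; σ²_Run assay = ((4−2)/6)² = 0.111
te_Incubation = (2 + 4·4 + 6)/6 = 24/6 = 4; σ²_Incubation = ((6−2)/6)² = 0.444
te_Imaging = (5 + 4·8 + 11)/6 = 48/6 = 8; σ²_Imaging = ((11−5)/6)² = 1.000
te_Data extraction = (4 + 4·7 + 10)/6 = 42/6 = 7; σ²_Data extraction = ((10−4)/6)² = 1.000
te_Statistical analysis = (5 + 4·6 + 7)/6 = 36/6 = 6; σ²_Statistical analysis = ((7−5)/6)² = 0.111

Forward pass:
ES_Order reagents = 0; EF_Order reagents = 14
ES_Equipment setup = 0; EF_Equipment setup = 10
ES_Calibration = 0; EF_Calibration = 11
ES_Sample prep = 0; EF_Sample prep = 7
ES_Run assay = 0; EF_Run assay = 3
ES_Incubation = max(EF_Order reagents=14, EF_Calibration=11) = 14; EF_Incubation = 14+4 = 18
ES_Imaging = 3; EF_Imaging = 3+8 = 11
ES_Data extraction = 10; EF_Data extraction = 10+7 = 17
ES_Statistical analysis = max(EF_Sample prep=7, EF_Run assay=3, EF_Incubation=18, EF_Imaging=11, EF_Data extraction=17) = 18; EF_Statistical analysis = 18+6 = 24
Expected project duration μ = 24 weeks. Critical path: Order reagents → Incubation → Statistical analysis.

Variance along critical path = 0.111 + 0.444 + 0.111 = 0.667; σ = √0.667 = 0.816 weeks.
Z = (25 − 24) / 0.816 = 1.225
P(T ≤ 25) = Φ(1.225) ≈ 0.890

0.890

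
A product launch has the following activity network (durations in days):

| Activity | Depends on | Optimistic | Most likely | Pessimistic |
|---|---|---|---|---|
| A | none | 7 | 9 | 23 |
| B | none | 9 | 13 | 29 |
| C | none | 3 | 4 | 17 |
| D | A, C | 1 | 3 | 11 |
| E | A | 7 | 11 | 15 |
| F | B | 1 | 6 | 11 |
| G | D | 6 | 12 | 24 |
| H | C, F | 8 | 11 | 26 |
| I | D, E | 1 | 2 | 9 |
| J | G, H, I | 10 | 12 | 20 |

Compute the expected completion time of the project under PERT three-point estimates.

te_A = (7 + 4·9 + 23)/6 = 66/6 = 11
te_B = (9 + 4·13 + 29)/6 = 90/6 = 15
te_C = (3 + 4·4 + 17)/6 = 36/6 = 6
te_D = (1 + 4·3 + 11)/6 = 24/6 = 4
te_E = (7 + 4·11 + 15)/6 = 66/6 = 11
te_F = (1 + 4·6 + 11)/6 = 36/6 = 6
te_G = (6 + 4·12 + 24)/6 = 78/6 = 13
te_H = (8 + 4·11 + 26)/6 = 78/6 = 13
te_I = (1 + 4·2 + 9)/6 = 18/6 = 3
te_J = (10 + 4·12 + 20)/6 = 78/6 = 13

Forward pass:
ES_A = 0; EF_A = 11
ES_B = 0; EF_B = 15
ES_C = 0; EF_C = 6
ES_D = max(EF_A=11, EF_C=6) = 11; EF_D = 11+4 = 15
ES_E = 11; EF_E = 11+11 = 22
ES_F = 15; EF_F = 15+6 = 21
ES_G = 15; EF_G = 15+13 = 28
ES_H = max(EF_C=6, EF_F=21) = 21; EF_H = 21+13 = 34
ES_I = max(EF_D=15, EF_E=22) = 22; EF_I = 22+3 = 25
ES_J = max(EF_G=28, EF_H=34, EF_I=25) = 34; EF_J = 34+13 = 47
Expected project duration μ = 47 days. Critical path: B → F → H → J.

47 days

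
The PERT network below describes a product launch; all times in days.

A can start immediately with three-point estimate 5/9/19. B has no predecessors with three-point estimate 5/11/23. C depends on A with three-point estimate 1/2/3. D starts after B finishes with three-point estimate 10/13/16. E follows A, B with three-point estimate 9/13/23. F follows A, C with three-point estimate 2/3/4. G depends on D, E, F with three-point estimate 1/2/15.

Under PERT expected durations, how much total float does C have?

11 days

te_A = (5 + 4·9 + 19)/6 = 60/6 = 10
te_B = (5 + 4·11 + 23)/6 = 72/6 = 12
te_C = (1 + 4·2 + 3)/6 = 12/6 = 2
te_D = (10 + 4·13 + 16)/6 = 78/6 = 13
te_E = (9 + 4·13 + 23)/6 = 84/6 = 14
te_F = (2 + 4·3 + 4)/6 = 18/6 = 3
te_G = (1 + 4·2 + 15)/6 = 24/6 = 4

Forward pass:
ES_A = 0; EF_A = 10
ES_B = 0; EF_B = 12
ES_C = 10; EF_C = 10+2 = 12
ES_D = 12; EF_D = 12+13 = 25
ES_E = max(EF_A=10, EF_B=12) = 12; EF_E = 12+14 = 26
ES_F = max(EF_A=10, EF_C=12) = 12; EF_F = 12+3 = 15
ES_G = max(EF_D=25, EF_E=26, EF_F=15) = 26; EF_G = 26+4 = 30
Expected project duration μ = 30 days. Critical path: B → E → G.

Backward pass:
LF_G = 30; LS_G = 30−4 = 26
LF_F = LS_G = 26; LS_F = 26−3 = 23
LF_E = LS_G = 26; LS_E = 26−14 = 12
LF_D = LS_G = 26; LS_D = 26−13 = 13
LF_C = LS_F = 23; LS_C = 23−2 = 21
LF_B = min(LS_D=13, LS_E=12) = 12; LS_B = 12−12 = 0
LF_A = min(LS_C=21, LS_E=12, LS_F=23) = 12; LS_A = 12−10 = 2
Slack_C = LS_C − ES_C = 21 − 10 = 11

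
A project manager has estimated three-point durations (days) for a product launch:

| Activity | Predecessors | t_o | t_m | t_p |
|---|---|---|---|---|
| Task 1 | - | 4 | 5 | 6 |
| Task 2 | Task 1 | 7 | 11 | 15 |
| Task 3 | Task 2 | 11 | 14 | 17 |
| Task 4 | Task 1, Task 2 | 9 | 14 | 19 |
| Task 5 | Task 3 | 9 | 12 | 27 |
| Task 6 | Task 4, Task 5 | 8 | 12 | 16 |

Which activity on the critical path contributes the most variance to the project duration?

Task 5

te_Task 1 = (4 + 4·5 + 6)/6 = 30/6 = 5; σ²_Task 1 = ((6−4)/6)² = 0.111
te_Task 2 = (7 + 4·11 + 15)/6 = 66/6 = 11; σ²_Task 2 = ((15−7)/6)² = 1.778
te_Task 3 = (11 + 4·14 + 17)/6 = 84/6 = 14; σ²_Task 3 = ((17−11)/6)² = 1.000
te_Task 4 = (9 + 4·14 + 19)/6 = 84/6 = 14; σ²_Task 4 = ((19−9)/6)² = 2.778
te_Task 5 = (9 + 4·12 + 27)/6 = 84/6 = 14; σ²_Task 5 = ((27−9)/6)² = 9.000
te_Task 6 = (8 + 4·12 + 16)/6 = 72/6 = 12; σ²_Task 6 = ((16−8)/6)² = 1.778

Forward pass:
ES_Task 1 = 0; EF_Task 1 = 5
ES_Task 2 = 5; EF_Task 2 = 5+11 = 16
ES_Task 3 = 16; EF_Task 3 = 16+14 = 30
ES_Task 4 = max(EF_Task 1=5, EF_Task 2=16) = 16; EF_Task 4 = 16+14 = 30
ES_Task 5 = 30; EF_Task 5 = 30+14 = 44
ES_Task 6 = max(EF_Task 4=30, EF_Task 5=44) = 44; EF_Task 6 = 44+12 = 56
Expected project duration μ = 56 days. Critical path: Task 1 → Task 2 → Task 3 → Task 5 → Task 6.

Variances on critical path: σ²_Task 1=0.111, σ²_Task 2=1.778, σ²_Task 3=1.000, σ²_Task 5=9.000, σ²_Task 6=1.778.
Largest is σ²_Task 5 = 9.000.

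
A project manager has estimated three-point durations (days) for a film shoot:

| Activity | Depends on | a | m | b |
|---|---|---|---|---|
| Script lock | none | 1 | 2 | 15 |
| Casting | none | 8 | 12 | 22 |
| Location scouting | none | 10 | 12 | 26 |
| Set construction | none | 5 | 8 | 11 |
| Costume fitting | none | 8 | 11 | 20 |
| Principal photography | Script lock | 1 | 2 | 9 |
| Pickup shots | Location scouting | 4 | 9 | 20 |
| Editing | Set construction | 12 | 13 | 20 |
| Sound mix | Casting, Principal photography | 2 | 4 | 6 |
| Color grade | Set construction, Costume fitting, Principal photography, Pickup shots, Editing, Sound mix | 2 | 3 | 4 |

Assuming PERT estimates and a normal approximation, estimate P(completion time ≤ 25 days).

te_Script lock = (1 + 4·2 + 15)/6 = 24/6 = 4; σ²_Script lock = ((15−1)/6)² = 5.444
te_Casting = (8 + 4·12 + 22)/6 = 78/6 = 13; σ²_Casting = ((22−8)/6)² = 5.444
te_Location scouting = (10 + 4·12 + 26)/6 = 84/6 = 14; σ²_Location scouting = ((26−10)/6)² = 7.111
te_Set construction = (5 + 4·8 + 11)/6 = 48/6 = 8; σ²_Set construction = ((11−5)/6)² = 1.000
te_Costume fitting = (8 + 4·11 + 20)/6 = 72/6 = 12; σ²_Costume fitting = ((20−8)/6)² = 4.000
te_Principal photography = (1 + 4·2 + 9)/6 = 18/6 = 3; σ²_Principal photography = ((9−1)/6)² = 1.778
te_Pickup shots = (4 + 4·9 + 20)/6 = 60/6 = 10; σ²_Pickup shots = ((20−4)/6)² = 7.111
te_Editing = (12 + 4·13 + 20)/6 = 84/6 = 14; σ²_Editing = ((20−12)/6)² = 1.778
te_Sound mix = (2 + 4·4 + 6)/6 = 24/6 = 4; σ²_Sound mix = ((6−2)/6)² = 0.444
te_Color grade = (2 + 4·3 + 4)/6 = 18/6 = 3; σ²_Color grade = ((4−2)/6)² = 0.111

Forward pass:
ES_Script lock = 0; EF_Script lock = 4
ES_Casting = 0; EF_Casting = 13
ES_Location scouting = 0; EF_Location scouting = 14
ES_Set construction = 0; EF_Set construction = 8
ES_Costume fitting = 0; EF_Costume fitting = 12
ES_Principal photography = 4; EF_Principal photography = 4+3 = 7
ES_Pickup shots = 14; EF_Pickup shots = 14+10 = 24
ES_Editing = 8; EF_Editing = 8+14 = 22
ES_Sound mix = max(EF_Casting=13, EF_Principal photography=7) = 13; EF_Sound mix = 13+4 = 17
ES_Color grade = max(EF_Set construction=8, EF_Costume fitting=12, EF_Principal photography=7, EF_Pickup shots=24, EF_Editing=22, EF_Sound mix=17) = 24; EF_Color grade = 24+3 = 27
Expected project duration μ = 27 days. Critical path: Location scouting → Pickup shots → Color grade.

Variance along critical path = 7.111 + 7.111 + 0.111 = 14.333; σ = √14.333 = 3.786 days.
Z = (25 − 27) / 3.786 = -0.528
P(T ≤ 25) = Φ(-0.528) ≈ 0.299

0.299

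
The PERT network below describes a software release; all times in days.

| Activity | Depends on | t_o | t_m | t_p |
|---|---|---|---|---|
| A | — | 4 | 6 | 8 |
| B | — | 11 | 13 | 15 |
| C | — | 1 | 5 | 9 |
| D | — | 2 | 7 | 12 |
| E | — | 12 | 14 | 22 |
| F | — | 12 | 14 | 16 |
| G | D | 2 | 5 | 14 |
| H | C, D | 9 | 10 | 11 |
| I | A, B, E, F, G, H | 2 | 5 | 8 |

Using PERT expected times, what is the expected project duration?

22 days

te_A = (4 + 4·6 + 8)/6 = 36/6 = 6
te_B = (11 + 4·13 + 15)/6 = 78/6 = 13
te_C = (1 + 4·5 + 9)/6 = 30/6 = 5
te_D = (2 + 4·7 + 12)/6 = 42/6 = 7
te_E = (12 + 4·14 + 22)/6 = 90/6 = 15
te_F = (12 + 4·14 + 16)/6 = 84/6 = 14
te_G = (2 + 4·5 + 14)/6 = 36/6 = 6
te_H = (9 + 4·10 + 11)/6 = 60/6 = 10
te_I = (2 + 4·5 + 8)/6 = 30/6 = 5

Forward pass:
ES_A = 0; EF_A = 6
ES_B = 0; EF_B = 13
ES_C = 0; EF_C = 5
ES_D = 0; EF_D = 7
ES_E = 0; EF_E = 15
ES_F = 0; EF_F = 14
ES_G = 7; EF_G = 7+6 = 13
ES_H = max(EF_C=5, EF_D=7) = 7; EF_H = 7+10 = 17
ES_I = max(EF_A=6, EF_B=13, EF_E=15, EF_F=14, EF_G=13, EF_H=17) = 17; EF_I = 17+5 = 22
Expected project duration μ = 22 days. Critical path: D → H → I.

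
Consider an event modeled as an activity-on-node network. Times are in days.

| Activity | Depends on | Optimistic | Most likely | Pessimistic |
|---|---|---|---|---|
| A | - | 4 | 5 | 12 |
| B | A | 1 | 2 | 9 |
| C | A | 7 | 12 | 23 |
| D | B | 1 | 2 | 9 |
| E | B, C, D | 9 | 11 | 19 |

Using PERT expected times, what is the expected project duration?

te_A = (4 + 4·5 + 12)/6 = 36/6 = 6
te_B = (1 + 4·2 + 9)/6 = 18/6 = 3
te_C = (7 + 4·12 + 23)/6 = 78/6 = 13
te_D = (1 + 4·2 + 9)/6 = 18/6 = 3
te_E = (9 + 4·11 + 19)/6 = 72/6 = 12

Forward pass:
ES_A = 0; EF_A = 6
ES_B = 6; EF_B = 6+3 = 9
ES_C = 6; EF_C = 6+13 = 19
ES_D = 9; EF_D = 9+3 = 12
ES_E = max(EF_B=9, EF_C=19, EF_D=12) = 19; EF_E = 19+12 = 31
Expected project duration μ = 31 days. Critical path: A → C → E.

31 days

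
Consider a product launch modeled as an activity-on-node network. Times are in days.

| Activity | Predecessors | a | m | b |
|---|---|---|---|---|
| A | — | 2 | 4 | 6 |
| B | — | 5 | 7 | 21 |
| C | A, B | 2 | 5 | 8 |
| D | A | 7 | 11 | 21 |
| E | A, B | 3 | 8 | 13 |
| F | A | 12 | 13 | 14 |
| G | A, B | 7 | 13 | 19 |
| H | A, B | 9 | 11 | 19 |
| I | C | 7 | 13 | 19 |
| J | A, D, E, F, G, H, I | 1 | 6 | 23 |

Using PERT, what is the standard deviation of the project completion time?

5.06 days

te_A = (2 + 4·4 + 6)/6 = 24/6 = 4; σ²_A = ((6−2)/6)² = 0.444
te_B = (5 + 4·7 + 21)/6 = 54/6 = 9; σ²_B = ((21−5)/6)² = 7.111
te_C = (2 + 4·5 + 8)/6 = 30/6 = 5; σ²_C = ((8−2)/6)² = 1.000
te_D = (7 + 4·11 + 21)/6 = 72/6 = 12; σ²_D = ((21−7)/6)² = 5.444
te_E = (3 + 4·8 + 13)/6 = 48/6 = 8; σ²_E = ((13−3)/6)² = 2.778
te_F = (12 + 4·13 + 14)/6 = 78/6 = 13; σ²_F = ((14−12)/6)² = 0.111
te_G = (7 + 4·13 + 19)/6 = 78/6 = 13; σ²_G = ((19−7)/6)² = 4.000
te_H = (9 + 4·11 + 19)/6 = 72/6 = 12; σ²_H = ((19−9)/6)² = 2.778
te_I = (7 + 4·13 + 19)/6 = 78/6 = 13; σ²_I = ((19−7)/6)² = 4.000
te_J = (1 + 4·6 + 23)/6 = 48/6 = 8; σ²_J = ((23−1)/6)² = 13.444

Forward pass:
ES_A = 0; EF_A = 4
ES_B = 0; EF_B = 9
ES_C = max(EF_A=4, EF_B=9) = 9; EF_C = 9+5 = 14
ES_D = 4; EF_D = 4+12 = 16
ES_E = max(EF_A=4, EF_B=9) = 9; EF_E = 9+8 = 17
ES_F = 4; EF_F = 4+13 = 17
ES_G = max(EF_A=4, EF_B=9) = 9; EF_G = 9+13 = 22
ES_H = max(EF_A=4, EF_B=9) = 9; EF_H = 9+12 = 21
ES_I = 14; EF_I = 14+13 = 27
ES_J = max(EF_A=4, EF_D=16, EF_E=17, EF_F=17, EF_G=22, EF_H=21, EF_I=27) = 27; EF_J = 27+8 = 35
Expected project duration μ = 35 days. Critical path: B → C → I → J.

Variance along critical path = 7.111 + 1.000 + 4.000 + 13.444 = 25.556
σ = √25.556 = 5.055 days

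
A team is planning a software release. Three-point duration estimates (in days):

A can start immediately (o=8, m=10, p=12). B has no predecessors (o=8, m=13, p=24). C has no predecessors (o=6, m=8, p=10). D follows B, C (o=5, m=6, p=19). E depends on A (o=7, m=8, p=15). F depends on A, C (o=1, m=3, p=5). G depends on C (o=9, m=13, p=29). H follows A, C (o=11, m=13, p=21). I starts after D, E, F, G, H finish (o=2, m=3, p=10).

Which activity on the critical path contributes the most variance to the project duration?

te_A = (8 + 4·10 + 12)/6 = 60/6 = 10; σ²_A = ((12−8)/6)² = 0.444
te_B = (8 + 4·13 + 24)/6 = 84/6 = 14; σ²_B = ((24−8)/6)² = 7.111
te_C = (6 + 4·8 + 10)/6 = 48/6 = 8; σ²_C = ((10−6)/6)² = 0.444
te_D = (5 + 4·6 + 19)/6 = 48/6 = 8; σ²_D = ((19−5)/6)² = 5.444
te_E = (7 + 4·8 + 15)/6 = 54/6 = 9; σ²_E = ((15−7)/6)² = 1.778
te_F = (1 + 4·3 + 5)/6 = 18/6 = 3; σ²_F = ((5−1)/6)² = 0.444
te_G = (9 + 4·13 + 29)/6 = 90/6 = 15; σ²_G = ((29−9)/6)² = 11.111
te_H = (11 + 4·13 + 21)/6 = 84/6 = 14; σ²_H = ((21−11)/6)² = 2.778
te_I = (2 + 4·3 + 10)/6 = 24/6 = 4; σ²_I = ((10−2)/6)² = 1.778

Forward pass:
ES_A = 0; EF_A = 10
ES_B = 0; EF_B = 14
ES_C = 0; EF_C = 8
ES_D = max(EF_B=14, EF_C=8) = 14; EF_D = 14+8 = 22
ES_E = 10; EF_E = 10+9 = 19
ES_F = max(EF_A=10, EF_C=8) = 10; EF_F = 10+3 = 13
ES_G = 8; EF_G = 8+15 = 23
ES_H = max(EF_A=10, EF_C=8) = 10; EF_H = 10+14 = 24
ES_I = max(EF_D=22, EF_E=19, EF_F=13, EF_G=23, EF_H=24) = 24; EF_I = 24+4 = 28
Expected project duration μ = 28 days. Critical path: A → H → I.

Variances on critical path: σ²_A=0.444, σ²_H=2.778, σ²_I=1.778.
Largest is σ²_H = 2.778.

H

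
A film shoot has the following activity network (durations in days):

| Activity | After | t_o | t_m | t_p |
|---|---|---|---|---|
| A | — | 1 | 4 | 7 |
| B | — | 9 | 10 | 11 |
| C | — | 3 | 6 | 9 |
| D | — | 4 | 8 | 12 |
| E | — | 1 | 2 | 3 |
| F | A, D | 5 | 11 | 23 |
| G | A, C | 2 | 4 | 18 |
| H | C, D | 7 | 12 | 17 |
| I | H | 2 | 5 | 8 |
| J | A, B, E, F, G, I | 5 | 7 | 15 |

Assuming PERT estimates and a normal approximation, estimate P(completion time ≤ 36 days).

0.851

te_A = (1 + 4·4 + 7)/6 = 24/6 = 4; σ²_A = ((7−1)/6)² = 1.000
te_B = (9 + 4·10 + 11)/6 = 60/6 = 10; σ²_B = ((11−9)/6)² = 0.111
te_C = (3 + 4·6 + 9)/6 = 36/6 = 6; σ²_C = ((9−3)/6)² = 1.000
te_D = (4 + 4·8 + 12)/6 = 48/6 = 8; σ²_D = ((12−4)/6)² = 1.778
te_E = (1 + 4·2 + 3)/6 = 12/6 = 2; σ²_E = ((3−1)/6)² = 0.111
te_F = (5 + 4·11 + 23)/6 = 72/6 = 12; σ²_F = ((23−5)/6)² = 9.000
te_G = (2 + 4·4 + 18)/6 = 36/6 = 6; σ²_G = ((18−2)/6)² = 7.111
te_H = (7 + 4·12 + 17)/6 = 72/6 = 12; σ²_H = ((17−7)/6)² = 2.778
te_I = (2 + 4·5 + 8)/6 = 30/6 = 5; σ²_I = ((8−2)/6)² = 1.000
te_J = (5 + 4·7 + 15)/6 = 48/6 = 8; σ²_J = ((15−5)/6)² = 2.778

Forward pass:
ES_A = 0; EF_A = 4
ES_B = 0; EF_B = 10
ES_C = 0; EF_C = 6
ES_D = 0; EF_D = 8
ES_E = 0; EF_E = 2
ES_F = max(EF_A=4, EF_D=8) = 8; EF_F = 8+12 = 20
ES_G = max(EF_A=4, EF_C=6) = 6; EF_G = 6+6 = 12
ES_H = max(EF_C=6, EF_D=8) = 8; EF_H = 8+12 = 20
ES_I = 20; EF_I = 20+5 = 25
ES_J = max(EF_A=4, EF_B=10, EF_E=2, EF_F=20, EF_G=12, EF_I=25) = 25; EF_J = 25+8 = 33
Expected project duration μ = 33 days. Critical path: D → H → I → J.

Variance along critical path = 1.778 + 2.778 + 1.000 + 2.778 = 8.333; σ = √8.333 = 2.887 days.
Z = (36 − 33) / 2.887 = 1.039
P(T ≤ 36) = Φ(1.039) ≈ 0.851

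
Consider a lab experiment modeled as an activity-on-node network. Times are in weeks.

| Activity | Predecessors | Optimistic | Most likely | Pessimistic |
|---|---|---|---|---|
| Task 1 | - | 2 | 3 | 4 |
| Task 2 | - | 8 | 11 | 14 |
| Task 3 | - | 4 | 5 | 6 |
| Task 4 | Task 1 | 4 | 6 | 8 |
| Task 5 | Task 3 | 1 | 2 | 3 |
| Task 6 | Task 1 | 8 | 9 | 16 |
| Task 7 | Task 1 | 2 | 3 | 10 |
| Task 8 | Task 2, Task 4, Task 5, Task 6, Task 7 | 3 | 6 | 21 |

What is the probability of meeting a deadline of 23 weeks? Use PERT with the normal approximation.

te_Task 1 = (2 + 4·3 + 4)/6 = 18/6 = 3; σ²_Task 1 = ((4−2)/6)² = 0.111
te_Task 2 = (8 + 4·11 + 14)/6 = 66/6 = 11; σ²_Task 2 = ((14−8)/6)² = 1.000
te_Task 3 = (4 + 4·5 + 6)/6 = 30/6 = 5; σ²_Task 3 = ((6−4)/6)² = 0.111
te_Task 4 = (4 + 4·6 + 8)/6 = 36/6 = 6; σ²_Task 4 = ((8−4)/6)² = 0.444
te_Task 5 = (1 + 4·2 + 3)/6 = 12/6 = 2; σ²_Task 5 = ((3−1)/6)² = 0.111
te_Task 6 = (8 + 4·9 + 16)/6 = 60/6 = 10; σ²_Task 6 = ((16−8)/6)² = 1.778
te_Task 7 = (2 + 4·3 + 10)/6 = 24/6 = 4; σ²_Task 7 = ((10−2)/6)² = 1.778
te_Task 8 = (3 + 4·6 + 21)/6 = 48/6 = 8; σ²_Task 8 = ((21−3)/6)² = 9.000

Forward pass:
ES_Task 1 = 0; EF_Task 1 = 3
ES_Task 2 = 0; EF_Task 2 = 11
ES_Task 3 = 0; EF_Task 3 = 5
ES_Task 4 = 3; EF_Task 4 = 3+6 = 9
ES_Task 5 = 5; EF_Task 5 = 5+2 = 7
ES_Task 6 = 3; EF_Task 6 = 3+10 = 13
ES_Task 7 = 3; EF_Task 7 = 3+4 = 7
ES_Task 8 = max(EF_Task 2=11, EF_Task 4=9, EF_Task 5=7, EF_Task 6=13, EF_Task 7=7) = 13; EF_Task 8 = 13+8 = 21
Expected project duration μ = 21 weeks. Critical path: Task 1 → Task 6 → Task 8.

Variance along critical path = 0.111 + 1.778 + 9.000 = 10.889; σ = √10.889 = 3.300 weeks.
Z = (23 − 21) / 3.300 = 0.606
P(T ≤ 23) = Φ(0.606) ≈ 0.728

0.728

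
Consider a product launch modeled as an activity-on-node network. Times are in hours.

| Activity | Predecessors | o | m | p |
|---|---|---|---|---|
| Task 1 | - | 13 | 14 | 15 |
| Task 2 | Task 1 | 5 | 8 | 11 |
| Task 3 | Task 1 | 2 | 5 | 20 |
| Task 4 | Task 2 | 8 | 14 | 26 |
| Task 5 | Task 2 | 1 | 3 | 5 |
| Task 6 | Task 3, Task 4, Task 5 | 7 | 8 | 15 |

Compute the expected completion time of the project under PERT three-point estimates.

te_Task 1 = (13 + 4·14 + 15)/6 = 84/6 = 14
te_Task 2 = (5 + 4·8 + 11)/6 = 48/6 = 8
te_Task 3 = (2 + 4·5 + 20)/6 = 42/6 = 7
te_Task 4 = (8 + 4·14 + 26)/6 = 90/6 = 15
te_Task 5 = (1 + 4·3 + 5)/6 = 18/6 = 3
te_Task 6 = (7 + 4·8 + 15)/6 = 54/6 = 9

Forward pass:
ES_Task 1 = 0; EF_Task 1 = 14
ES_Task 2 = 14; EF_Task 2 = 14+8 = 22
ES_Task 3 = 14; EF_Task 3 = 14+7 = 21
ES_Task 4 = 22; EF_Task 4 = 22+15 = 37
ES_Task 5 = 22; EF_Task 5 = 22+3 = 25
ES_Task 6 = max(EF_Task 3=21, EF_Task 4=37, EF_Task 5=25) = 37; EF_Task 6 = 37+9 = 46
Expected project duration μ = 46 hours. Critical path: Task 1 → Task 2 → Task 4 → Task 6.

46 hours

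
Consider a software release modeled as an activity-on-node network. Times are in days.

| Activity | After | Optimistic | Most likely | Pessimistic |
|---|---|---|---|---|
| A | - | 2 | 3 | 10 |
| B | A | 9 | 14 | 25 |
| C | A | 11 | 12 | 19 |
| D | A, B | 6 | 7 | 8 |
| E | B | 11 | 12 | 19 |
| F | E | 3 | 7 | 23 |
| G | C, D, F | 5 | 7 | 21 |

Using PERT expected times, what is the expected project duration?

50 days

te_A = (2 + 4·3 + 10)/6 = 24/6 = 4
te_B = (9 + 4·14 + 25)/6 = 90/6 = 15
te_C = (11 + 4·12 + 19)/6 = 78/6 = 13
te_D = (6 + 4·7 + 8)/6 = 42/6 = 7
te_E = (11 + 4·12 + 19)/6 = 78/6 = 13
te_F = (3 + 4·7 + 23)/6 = 54/6 = 9
te_G = (5 + 4·7 + 21)/6 = 54/6 = 9

Forward pass:
ES_A = 0; EF_A = 4
ES_B = 4; EF_B = 4+15 = 19
ES_C = 4; EF_C = 4+13 = 17
ES_D = max(EF_A=4, EF_B=19) = 19; EF_D = 19+7 = 26
ES_E = 19; EF_E = 19+13 = 32
ES_F = 32; EF_F = 32+9 = 41
ES_G = max(EF_C=17, EF_D=26, EF_F=41) = 41; EF_G = 41+9 = 50
Expected project duration μ = 50 days. Critical path: A → B → E → F → G.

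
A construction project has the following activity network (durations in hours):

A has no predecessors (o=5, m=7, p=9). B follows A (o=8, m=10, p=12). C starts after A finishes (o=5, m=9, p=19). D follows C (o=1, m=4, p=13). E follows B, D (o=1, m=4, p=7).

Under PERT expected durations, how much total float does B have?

5 hours

te_A = (5 + 4·7 + 9)/6 = 42/6 = 7
te_B = (8 + 4·10 + 12)/6 = 60/6 = 10
te_C = (5 + 4·9 + 19)/6 = 60/6 = 10
te_D = (1 + 4·4 + 13)/6 = 30/6 = 5
te_E = (1 + 4·4 + 7)/6 = 24/6 = 4

Forward pass:
ES_A = 0; EF_A = 7
ES_B = 7; EF_B = 7+10 = 17
ES_C = 7; EF_C = 7+10 = 17
ES_D = 17; EF_D = 17+5 = 22
ES_E = max(EF_B=17, EF_D=22) = 22; EF_E = 22+4 = 26
Expected project duration μ = 26 hours. Critical path: A → C → D → E.

Backward pass:
LF_E = 26; LS_E = 26−4 = 22
LF_D = LS_E = 22; LS_D = 22−5 = 17
LF_C = LS_D = 17; LS_C = 17−10 = 7
LF_B = LS_E = 22; LS_B = 22−10 = 12
LF_A = min(LS_B=12, LS_C=7) = 7; LS_A = 7−7 = 0
Slack_B = LS_B − ES_B = 12 − 7 = 5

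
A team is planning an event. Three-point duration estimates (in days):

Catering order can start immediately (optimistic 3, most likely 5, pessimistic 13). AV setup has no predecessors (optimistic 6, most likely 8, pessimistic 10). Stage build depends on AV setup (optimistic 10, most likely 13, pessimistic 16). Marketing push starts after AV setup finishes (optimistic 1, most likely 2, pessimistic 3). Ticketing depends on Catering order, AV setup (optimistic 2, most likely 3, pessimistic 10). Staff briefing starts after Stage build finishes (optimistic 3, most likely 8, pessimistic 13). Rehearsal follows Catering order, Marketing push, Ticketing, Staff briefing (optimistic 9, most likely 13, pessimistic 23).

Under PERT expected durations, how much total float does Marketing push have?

19 days

te_Catering order = (3 + 4·5 + 13)/6 = 36/6 = 6
te_AV setup = (6 + 4·8 + 10)/6 = 48/6 = 8
te_Stage build = (10 + 4·13 + 16)/6 = 78/6 = 13
te_Marketing push = (1 + 4·2 + 3)/6 = 12/6 = 2
te_Ticketing = (2 + 4·3 + 10)/6 = 24/6 = 4
te_Staff briefing = (3 + 4·8 + 13)/6 = 48/6 = 8
te_Rehearsal = (9 + 4·13 + 23)/6 = 84/6 = 14

Forward pass:
ES_Catering order = 0; EF_Catering order = 6
ES_AV setup = 0; EF_AV setup = 8
ES_Stage build = 8; EF_Stage build = 8+13 = 21
ES_Marketing push = 8; EF_Marketing push = 8+2 = 10
ES_Ticketing = max(EF_Catering order=6, EF_AV setup=8) = 8; EF_Ticketing = 8+4 = 12
ES_Staff briefing = 21; EF_Staff briefing = 21+8 = 29
ES_Rehearsal = max(EF_Catering order=6, EF_Marketing push=10, EF_Ticketing=12, EF_Staff briefing=29) = 29; EF_Rehearsal = 29+14 = 43
Expected project duration μ = 43 days. Critical path: AV setup → Stage build → Staff briefing → Rehearsal.

Backward pass:
LF_Rehearsal = 43; LS_Rehearsal = 43−14 = 29
LF_Staff briefing = LS_Rehearsal = 29; LS_Staff briefing = 29−8 = 21
LF_Ticketing = LS_Rehearsal = 29; LS_Ticketing = 29−4 = 25
LF_Marketing push = LS_Rehearsal = 29; LS_Marketing push = 29−2 = 27
LF_Stage build = LS_Staff briefing = 21; LS_Stage build = 21−13 = 8
LF_AV setup = min(LS_Stage build=8, LS_Marketing push=27, LS_Ticketing=25) = 8; LS_AV setup = 8−8 = 0
LF_Catering order = min(LS_Ticketing=25, LS_Rehearsal=29) = 25; LS_Catering order = 25−6 = 19
Slack_Marketing push = LS_Marketing push − ES_Marketing push = 27 − 8 = 19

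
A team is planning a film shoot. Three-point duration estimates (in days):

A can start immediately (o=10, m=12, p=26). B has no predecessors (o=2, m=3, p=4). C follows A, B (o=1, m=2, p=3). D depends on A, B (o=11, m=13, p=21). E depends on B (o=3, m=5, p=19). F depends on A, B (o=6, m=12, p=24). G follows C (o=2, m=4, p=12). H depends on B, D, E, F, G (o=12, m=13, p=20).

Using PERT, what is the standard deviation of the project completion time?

3.42 days

te_A = (10 + 4·12 + 26)/6 = 84/6 = 14; σ²_A = ((26−10)/6)² = 7.111
te_B = (2 + 4·3 + 4)/6 = 18/6 = 3; σ²_B = ((4−2)/6)² = 0.111
te_C = (1 + 4·2 + 3)/6 = 12/6 = 2; σ²_C = ((3−1)/6)² = 0.111
te_D = (11 + 4·13 + 21)/6 = 84/6 = 14; σ²_D = ((21−11)/6)² = 2.778
te_E = (3 + 4·5 + 19)/6 = 42/6 = 7; σ²_E = ((19−3)/6)² = 7.111
te_F = (6 + 4·12 + 24)/6 = 78/6 = 13; σ²_F = ((24−6)/6)² = 9.000
te_G = (2 + 4·4 + 12)/6 = 30/6 = 5; σ²_G = ((12−2)/6)² = 2.778
te_H = (12 + 4·13 + 20)/6 = 84/6 = 14; σ²_H = ((20−12)/6)² = 1.778

Forward pass:
ES_A = 0; EF_A = 14
ES_B = 0; EF_B = 3
ES_C = max(EF_A=14, EF_B=3) = 14; EF_C = 14+2 = 16
ES_D = max(EF_A=14, EF_B=3) = 14; EF_D = 14+14 = 28
ES_E = 3; EF_E = 3+7 = 10
ES_F = max(EF_A=14, EF_B=3) = 14; EF_F = 14+13 = 27
ES_G = 16; EF_G = 16+5 = 21
ES_H = max(EF_B=3, EF_D=28, EF_E=10, EF_F=27, EF_G=21) = 28; EF_H = 28+14 = 42
Expected project duration μ = 42 days. Critical path: A → D → H.

Variance along critical path = 7.111 + 2.778 + 1.778 = 11.667
σ = √11.667 = 3.416 days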